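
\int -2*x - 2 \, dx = -x^2 - 2*x + C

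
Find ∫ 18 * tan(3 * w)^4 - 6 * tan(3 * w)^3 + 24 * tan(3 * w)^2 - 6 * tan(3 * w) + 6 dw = (2*sin(3*w) - cos(3*w))/cos(3*w)^3 + C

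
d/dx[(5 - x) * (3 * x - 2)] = 17 - 6*x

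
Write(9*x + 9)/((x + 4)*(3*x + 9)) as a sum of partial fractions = 9/(x + 4) - 6/(x + 3)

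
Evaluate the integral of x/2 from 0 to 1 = 1/4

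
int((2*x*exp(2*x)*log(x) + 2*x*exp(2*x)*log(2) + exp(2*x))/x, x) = exp(2*x)*log(2*x) + C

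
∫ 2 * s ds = s^2 + C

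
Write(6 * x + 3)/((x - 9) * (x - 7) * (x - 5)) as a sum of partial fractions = 33/(8*(x - 5)) - 45/(4*(x - 7)) + 57/(8*(x - 9))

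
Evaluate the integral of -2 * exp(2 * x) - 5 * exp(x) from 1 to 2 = -(2 + exp(2))^2 - exp(2) + E + (2 + E)^2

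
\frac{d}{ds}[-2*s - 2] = -2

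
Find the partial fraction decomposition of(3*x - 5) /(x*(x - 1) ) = -2/(x - 1) + 5/x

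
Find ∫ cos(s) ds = sin(s) + C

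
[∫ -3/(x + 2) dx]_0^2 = -3*log(2)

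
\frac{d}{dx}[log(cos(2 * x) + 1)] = -2*tan(x)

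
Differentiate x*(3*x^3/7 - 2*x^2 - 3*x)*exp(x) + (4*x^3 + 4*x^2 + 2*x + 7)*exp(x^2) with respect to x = 3*x^4*exp(x)/7 + 8*x^4*exp(x^2) - 2*x^3*exp(x)/7 + 8*x^3*exp(x^2) - 9*x^2*exp(x) + 16*x^2*exp(x^2) - 6*x*exp(x) + 22*x*exp(x^2) + 2*exp(x^2)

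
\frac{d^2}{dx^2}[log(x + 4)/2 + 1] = -1/(2*x^2 + 16*x + 32)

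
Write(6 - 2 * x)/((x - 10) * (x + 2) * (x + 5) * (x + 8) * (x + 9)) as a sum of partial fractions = 6/(133*(x + 9)) - 11/(162*(x + 8)) + 4/(135*(x + 5)) - 5/(756*(x + 2)) - 7/(30780*(x - 10))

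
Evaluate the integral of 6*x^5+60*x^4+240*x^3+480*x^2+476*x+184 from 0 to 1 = 655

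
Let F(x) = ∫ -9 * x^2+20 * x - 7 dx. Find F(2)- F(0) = 2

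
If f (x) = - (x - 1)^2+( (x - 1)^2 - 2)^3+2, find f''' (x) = 120*x^3 - 360*x^2 + 216*x + 24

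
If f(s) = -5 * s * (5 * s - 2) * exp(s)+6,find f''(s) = -25*s^2*exp(s) - 90*s*exp(s) - 30*exp(s)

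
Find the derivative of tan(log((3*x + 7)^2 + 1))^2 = 12*(3*x + 7)*sin(log(9*x^2 + 42*x + 50))/((9*x^2 + 42*x + 50)*cos(log(9*x^2 + 42*x + 50))^3)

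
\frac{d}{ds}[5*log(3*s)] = 5/s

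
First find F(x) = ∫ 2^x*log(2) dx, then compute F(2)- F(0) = 3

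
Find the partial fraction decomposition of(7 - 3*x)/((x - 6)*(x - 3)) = 2/(3*(x - 3)) - 11/(3*(x - 6))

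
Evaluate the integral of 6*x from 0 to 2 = 12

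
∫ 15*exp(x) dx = 15*exp(x) + C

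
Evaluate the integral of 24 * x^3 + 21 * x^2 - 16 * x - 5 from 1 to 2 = 110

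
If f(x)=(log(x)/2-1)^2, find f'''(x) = (2*log(x) - 7)/(2*x^3)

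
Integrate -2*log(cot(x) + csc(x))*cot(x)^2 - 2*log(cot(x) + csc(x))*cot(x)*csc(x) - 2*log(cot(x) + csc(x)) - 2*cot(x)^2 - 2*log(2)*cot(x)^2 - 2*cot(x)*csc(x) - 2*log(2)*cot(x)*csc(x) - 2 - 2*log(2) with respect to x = 2*(cot(x) + csc(x))*log(2*cot(x) + 2*csc(x)) + C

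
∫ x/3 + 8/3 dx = x^2/6 + 8*x/3 + C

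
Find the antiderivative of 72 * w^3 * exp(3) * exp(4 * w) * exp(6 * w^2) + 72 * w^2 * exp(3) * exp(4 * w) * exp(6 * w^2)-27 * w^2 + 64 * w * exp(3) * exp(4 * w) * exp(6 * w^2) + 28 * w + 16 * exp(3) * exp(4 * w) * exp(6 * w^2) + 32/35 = -9*w^3 + 14*w^2 + 32*w/35 + (6*w^2 + 4*w + 3)*exp(6*w^2 + 4*w + 3) + C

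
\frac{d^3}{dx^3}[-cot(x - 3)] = 6*cot(x - 3)^4 + 8*cot(x - 3)^2 + 2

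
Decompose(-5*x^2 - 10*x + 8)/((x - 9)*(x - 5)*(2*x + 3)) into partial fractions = 47/(273*(2*x + 3)) + 167/(52*(x - 5)) - 487/(84*(x - 9))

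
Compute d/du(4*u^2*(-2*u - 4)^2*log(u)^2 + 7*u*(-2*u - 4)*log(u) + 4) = 64*u^3*log(u)^2 + 32*u^3*log(u) + 192*u^2*log(u)^2 + 128*u^2*log(u) + 128*u*log(u)^2 + 100*u*log(u) - 14*u - 28*log(u) - 28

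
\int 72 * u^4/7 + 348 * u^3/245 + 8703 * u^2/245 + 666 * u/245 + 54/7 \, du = 72*u^5/35 + 87*u^4/245 + 2901*u^3/245 + 333*u^2/245 + 54*u/7 + C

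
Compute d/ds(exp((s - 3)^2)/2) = s*exp(s^2 - 6*s + 9) - 3*exp(s^2 - 6*s + 9)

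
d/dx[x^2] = 2*x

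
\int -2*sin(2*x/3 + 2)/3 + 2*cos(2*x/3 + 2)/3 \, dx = sin(2*x/3 + 2) + cos(2*x/3 + 2) + C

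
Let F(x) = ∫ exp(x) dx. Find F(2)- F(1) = -E + exp(2)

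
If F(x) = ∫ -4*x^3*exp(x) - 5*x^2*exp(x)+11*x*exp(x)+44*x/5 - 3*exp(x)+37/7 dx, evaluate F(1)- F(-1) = 74/7 - 14*exp(-1)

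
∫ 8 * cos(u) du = 8*sin(u) + C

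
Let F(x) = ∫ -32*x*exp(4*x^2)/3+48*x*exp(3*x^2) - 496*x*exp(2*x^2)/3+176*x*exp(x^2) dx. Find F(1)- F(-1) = 0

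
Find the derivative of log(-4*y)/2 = 1/(2*y)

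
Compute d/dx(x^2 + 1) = 2*x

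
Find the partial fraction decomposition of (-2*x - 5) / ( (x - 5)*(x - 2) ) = 3/(x - 2) - 5/(x - 5)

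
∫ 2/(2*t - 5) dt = log(5 - 2*t) + C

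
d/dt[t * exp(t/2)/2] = t*exp(t/2)/4 + exp(t/2)/2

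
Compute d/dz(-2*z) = -2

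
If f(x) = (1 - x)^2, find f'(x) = 2*x - 2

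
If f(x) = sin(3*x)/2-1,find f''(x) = -9*sin(3*x)/2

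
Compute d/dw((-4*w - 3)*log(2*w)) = (-4*w*log(w) - 4*w - 4*w*log(2) - 3)/w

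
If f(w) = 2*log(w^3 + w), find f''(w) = (-6*w^4 - 2)/(w^6 + 2*w^4 + w^2)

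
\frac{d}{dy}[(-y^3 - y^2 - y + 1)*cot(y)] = y^3/sin(y)^2 - 3*y^2/tan(y) + y^2/sin(y)^2 - 2*y/tan(y) + y/sin(y)^2 - 1/tan(y) - 1/sin(y)^2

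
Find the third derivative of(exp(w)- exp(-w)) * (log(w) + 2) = (w^3*exp(2*w)*log(w) + 2*w^3*exp(2*w) + w^3*log(w) + 2*w^3 + 3*w^2*exp(2*w) - 3*w^2 - 3*w*exp(2*w) - 3*w + 2*exp(2*w) - 2)*exp(-w)/w^3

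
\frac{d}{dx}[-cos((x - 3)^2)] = 2*(x - 3)*sin(x^2 - 6*x + 9)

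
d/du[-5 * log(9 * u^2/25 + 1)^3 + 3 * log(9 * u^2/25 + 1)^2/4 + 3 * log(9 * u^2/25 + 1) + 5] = (-270*u*log(9*u^2/25 + 1)^2 + 27*u*log(9*u^2/25 + 1) + 54*u)/(9*u^2 + 25)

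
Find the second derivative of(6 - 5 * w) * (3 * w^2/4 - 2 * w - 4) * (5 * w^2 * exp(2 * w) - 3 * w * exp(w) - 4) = -75*w^5*exp(2*w) - 85*w^4*exp(2*w) + 45*w^4*exp(w)/4 + 945*w^3*exp(2*w) + 93*w^3*exp(w)/2 + 870*w^2*exp(2*w) - 150*w^2*exp(w) - 720*w*exp(2*w) - 285*w*exp(w) + 90*w - 240*exp(2*w) + 96*exp(w) - 116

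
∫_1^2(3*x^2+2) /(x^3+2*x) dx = -log(3) + log(12)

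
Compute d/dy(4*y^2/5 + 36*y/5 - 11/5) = 8*y/5 + 36/5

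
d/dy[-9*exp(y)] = -9*exp(y)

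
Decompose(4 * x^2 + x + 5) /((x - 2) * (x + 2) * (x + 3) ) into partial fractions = 38/(5*(x + 3)) - 19/(4*(x + 2)) + 23/(20*(x - 2))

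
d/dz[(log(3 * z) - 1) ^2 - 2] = (2*log(z) - 2 + 2*log(3))/z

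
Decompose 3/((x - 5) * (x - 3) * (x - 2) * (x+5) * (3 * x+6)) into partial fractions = 1/(1680*(x + 5)) - 1/(420*(x + 2)) + 1/(84*(x - 2)) - 1/(80*(x - 3)) + 1/(420*(x - 5))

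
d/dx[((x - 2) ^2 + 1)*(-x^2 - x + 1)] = -4*x^3 + 9*x^2 - 9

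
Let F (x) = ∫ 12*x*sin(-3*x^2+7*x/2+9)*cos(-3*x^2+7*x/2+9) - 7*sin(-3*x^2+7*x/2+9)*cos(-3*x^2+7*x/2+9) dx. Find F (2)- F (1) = -cos(19)/2 + cos(8)/2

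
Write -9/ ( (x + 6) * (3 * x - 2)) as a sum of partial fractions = -27/(20*(3*x - 2)) + 9/(20*(x + 6))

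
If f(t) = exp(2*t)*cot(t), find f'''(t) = 2*(-7 + 10/tan(t) - 10/tan(t)^2 + 6/tan(t)^3 - 3/tan(t)^4)*exp(2*t)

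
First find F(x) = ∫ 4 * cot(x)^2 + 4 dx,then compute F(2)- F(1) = -4*cot(2) + 4*cot(1)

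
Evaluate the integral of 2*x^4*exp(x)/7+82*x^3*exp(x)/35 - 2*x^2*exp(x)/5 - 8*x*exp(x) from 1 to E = 88*E/35 + 2*(-2*E + exp(3)/7 + 3*exp(2)/5)*exp(1 + E)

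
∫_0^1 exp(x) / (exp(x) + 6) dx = -log(7) + log(E + 6)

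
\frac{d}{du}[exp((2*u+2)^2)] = 8*u*exp(4*u^2 + 8*u + 4) + 8*exp(4*u^2 + 8*u + 4)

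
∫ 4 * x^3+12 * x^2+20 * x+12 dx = x^4 + 4*x^3 + 10*x^2 + 12*x + C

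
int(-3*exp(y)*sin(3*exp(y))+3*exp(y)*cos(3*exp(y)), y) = sqrt(2)*sin(3*exp(y) + pi/4) + C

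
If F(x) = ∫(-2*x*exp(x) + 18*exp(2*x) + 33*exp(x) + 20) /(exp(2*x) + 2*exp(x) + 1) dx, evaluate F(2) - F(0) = -9*exp(2)/(1 + exp(2)) + 85/2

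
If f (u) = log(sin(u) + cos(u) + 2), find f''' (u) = 2*cos(2*u)/(2*sqrt(2)*sin(u)^2*cos(u + pi/4) + 12*sin(u)*cos(u) + 15*sin(u) + 13*cos(u) + 14)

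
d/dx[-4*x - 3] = -4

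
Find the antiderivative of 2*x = x^2 + C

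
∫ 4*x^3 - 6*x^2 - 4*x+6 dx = x^4 - 2*x^3 - 2*x^2 + 6*x + C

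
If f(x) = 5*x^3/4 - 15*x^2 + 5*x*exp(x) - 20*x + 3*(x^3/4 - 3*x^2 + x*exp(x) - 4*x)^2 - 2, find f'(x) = 9*x^5/8 + 3*x^4*exp(x)/2 - 45*x^4/2 - 12*x^3*exp(x) + 84*x^3 + 6*x^2*exp(2*x) - 78*x^2*exp(x) + 879*x^2/4 + 6*x*exp(2*x) - 43*x*exp(x) + 66*x + 5*exp(x) - 20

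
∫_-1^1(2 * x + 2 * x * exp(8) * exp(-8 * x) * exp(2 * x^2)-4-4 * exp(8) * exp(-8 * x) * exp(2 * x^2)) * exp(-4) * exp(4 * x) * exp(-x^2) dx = -exp(9) - exp(-1) + exp(-9) + E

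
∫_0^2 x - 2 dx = -2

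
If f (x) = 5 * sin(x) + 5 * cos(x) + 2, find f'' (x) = -5*sin(x) - 5*cos(x)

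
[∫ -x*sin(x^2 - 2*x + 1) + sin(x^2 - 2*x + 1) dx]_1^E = -1/2 + cos((-1 + E)^2)/2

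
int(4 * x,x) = 2*x^2 + C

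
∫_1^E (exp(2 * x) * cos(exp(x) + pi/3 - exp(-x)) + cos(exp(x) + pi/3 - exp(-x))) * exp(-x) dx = sin(-exp(-E) + pi/3 + exp(E)) - sin(-exp(-1) + pi/3 + E)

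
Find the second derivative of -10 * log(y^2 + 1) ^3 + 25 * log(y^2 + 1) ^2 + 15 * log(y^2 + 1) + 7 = (60*y^2*log(y^2 + 1)^2 - 340*y^2*log(y^2 + 1) + 170*y^2 - 60*log(y^2 + 1)^2 + 100*log(y^2 + 1) + 30)/(y^4 + 2*y^2 + 1)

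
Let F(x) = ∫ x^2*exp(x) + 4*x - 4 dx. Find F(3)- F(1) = -E + 8 + 5*exp(3)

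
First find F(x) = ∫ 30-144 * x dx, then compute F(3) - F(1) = -516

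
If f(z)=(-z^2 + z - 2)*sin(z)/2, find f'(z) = -z^2*cos(z)/2 - z*sin(z) + z*cos(z)/2 + sin(z)/2 - cos(z)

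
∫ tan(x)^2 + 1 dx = tan(x) + C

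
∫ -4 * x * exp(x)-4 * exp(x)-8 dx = -4*x*(exp(x) + 2) + C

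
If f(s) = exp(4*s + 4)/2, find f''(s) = 8*exp(4*s + 4)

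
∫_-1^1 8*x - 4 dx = -8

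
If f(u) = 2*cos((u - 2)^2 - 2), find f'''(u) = 16*u^3*sin(u^2 - 4*u + 2) - 96*u^2*sin(u^2 - 4*u + 2) + 192*u*sin(u^2 - 4*u + 2) - 24*u*cos(u^2 - 4*u + 2) - 128*sin(u^2 - 4*u + 2) + 48*cos(u^2 - 4*u + 2)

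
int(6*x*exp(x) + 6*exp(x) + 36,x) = 6*x*(exp(x) + 6) + C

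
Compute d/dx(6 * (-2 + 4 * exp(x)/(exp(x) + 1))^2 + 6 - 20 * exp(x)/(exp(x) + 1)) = (76*exp(2*x) - 116*exp(x))/(exp(3*x) + 3*exp(2*x) + 3*exp(x) + 1)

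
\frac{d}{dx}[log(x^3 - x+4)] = (3*x^2 - 1)/(x^3 - x + 4)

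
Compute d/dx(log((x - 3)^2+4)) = (2*x - 6)/(x^2 - 6*x + 13)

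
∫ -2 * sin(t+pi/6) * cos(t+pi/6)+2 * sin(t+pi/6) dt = (cos(t + pi/6) - 1)^2 + C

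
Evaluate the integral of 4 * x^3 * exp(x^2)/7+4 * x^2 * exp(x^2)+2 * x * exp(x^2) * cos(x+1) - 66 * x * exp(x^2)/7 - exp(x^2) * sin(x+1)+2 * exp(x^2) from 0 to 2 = exp(4)*cos(3) - cos(1) + 5 + exp(4)/7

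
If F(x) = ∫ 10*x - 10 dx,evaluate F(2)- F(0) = 0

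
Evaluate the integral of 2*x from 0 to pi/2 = pi^2/4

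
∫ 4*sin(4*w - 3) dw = -cos(4*w - 3) + C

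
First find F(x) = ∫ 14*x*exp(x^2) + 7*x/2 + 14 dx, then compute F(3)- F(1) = -7*E + 42 + 7*exp(9)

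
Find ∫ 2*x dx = x^2 + C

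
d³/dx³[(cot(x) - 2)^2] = -24*cot(x)^5 + 24*cot(x)^4 - 40*cot(x)^3 + 32*cot(x)^2 - 16*cot(x) + 8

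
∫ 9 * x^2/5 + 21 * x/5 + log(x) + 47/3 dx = x*(18*x^2 + 63*x + 30*log(x) + 440)/30 + C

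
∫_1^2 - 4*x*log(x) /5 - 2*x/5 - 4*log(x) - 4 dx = -48*log(2)/5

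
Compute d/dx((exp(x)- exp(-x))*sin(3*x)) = (exp(2*x)*sin(3*x) + 3*exp(2*x)*cos(3*x) + sin(3*x) - 3*cos(3*x))*exp(-x)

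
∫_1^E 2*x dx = -1 + exp(2)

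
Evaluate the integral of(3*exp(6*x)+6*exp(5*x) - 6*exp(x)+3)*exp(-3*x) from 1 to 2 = -(-exp(-1) + 1 + E)^3 + (-exp(-2) + 1 + exp(2))^3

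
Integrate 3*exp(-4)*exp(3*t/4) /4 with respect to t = exp(3*t/4 - 4) + C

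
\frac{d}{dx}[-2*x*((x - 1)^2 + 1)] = -6*x^2 + 8*x - 4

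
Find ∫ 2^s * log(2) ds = 2^s + C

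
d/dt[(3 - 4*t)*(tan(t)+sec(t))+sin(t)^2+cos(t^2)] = -2*t*sin(t^2) - 4*t*tan(t)^2 - 4*t*tan(t)*sec(t) - 4*t + sin(2*t) + 3*tan(t)^2 + 3*tan(t)*sec(t) - 4*tan(t) - 4*sec(t) + 3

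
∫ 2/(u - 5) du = 2*log(5 - u) + C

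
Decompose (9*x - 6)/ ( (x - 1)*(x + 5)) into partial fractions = 17/(2*(x + 5)) + 1/(2*(x - 1))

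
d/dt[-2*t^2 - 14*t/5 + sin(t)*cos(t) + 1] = -4*t + cos(2*t) - 14/5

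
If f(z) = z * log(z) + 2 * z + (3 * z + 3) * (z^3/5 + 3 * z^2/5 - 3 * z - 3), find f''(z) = (36*z^3 + 72*z^2 - 72*z + 5)/(5*z)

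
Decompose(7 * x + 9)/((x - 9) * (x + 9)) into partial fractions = 3/(x + 9) + 4/(x - 9)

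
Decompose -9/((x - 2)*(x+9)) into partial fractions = 9/(11*(x + 9)) - 9/(11*(x - 2))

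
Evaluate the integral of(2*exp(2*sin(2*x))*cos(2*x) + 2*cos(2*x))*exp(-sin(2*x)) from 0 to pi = 0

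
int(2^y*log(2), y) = 2^y + C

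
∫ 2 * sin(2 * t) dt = -cos(2*t) + C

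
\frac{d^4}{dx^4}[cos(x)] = cos(x)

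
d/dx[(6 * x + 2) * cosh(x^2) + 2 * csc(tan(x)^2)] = 12*x^2*sinh(x^2) + 4*x*sinh(x^2) - 4*sin(x)*cos(1 - 1/cos(x)^2)*csc(1 - 1/cos(x)^2)^2/cos(x)^3 + 6*cosh(x^2)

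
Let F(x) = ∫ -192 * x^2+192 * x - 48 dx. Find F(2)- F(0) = -224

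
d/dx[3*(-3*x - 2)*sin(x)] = -9*x*cos(x) - 9*sin(x) - 6*cos(x)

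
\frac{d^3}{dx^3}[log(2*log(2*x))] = (2*log(x)^2 + 4*log(2)*log(x) + 3*log(x) + 2*log(2)^2 + 2 + 3*log(2))/(x^3*log(x)^3 + 3*x^3*log(2)*log(x)^2 + 3*x^3*log(2)^2*log(x) + x^3*log(2)^3)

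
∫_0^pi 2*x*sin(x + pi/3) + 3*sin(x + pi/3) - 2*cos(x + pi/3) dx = 3 + pi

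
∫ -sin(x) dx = cos(x) + C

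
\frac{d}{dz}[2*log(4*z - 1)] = 8/(4*z - 1)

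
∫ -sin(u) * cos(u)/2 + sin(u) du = (cos(u) - 2)^2/4 + C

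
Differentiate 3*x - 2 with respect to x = 3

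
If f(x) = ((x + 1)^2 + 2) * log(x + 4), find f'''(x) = (2*x^2 + 22*x + 78)/(x^3 + 12*x^2 + 48*x + 64)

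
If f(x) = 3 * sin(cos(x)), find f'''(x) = 3*(sin(x)^2*cos(cos(x)) - 3*sin(cos(x))*cos(x) + cos(cos(x)))*sin(x)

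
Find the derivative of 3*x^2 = 6*x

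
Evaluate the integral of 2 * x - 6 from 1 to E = -4 + (-3 + E)^2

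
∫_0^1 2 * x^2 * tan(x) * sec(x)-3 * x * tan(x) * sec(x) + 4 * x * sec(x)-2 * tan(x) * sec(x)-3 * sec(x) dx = 2 - 3*sec(1)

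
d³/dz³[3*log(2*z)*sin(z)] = 3*(-z^3*log(z)*cos(z) - z^3*log(2)*cos(z) - 3*z^2*sin(z) - 3*z*cos(z) + 2*sin(z))/z^3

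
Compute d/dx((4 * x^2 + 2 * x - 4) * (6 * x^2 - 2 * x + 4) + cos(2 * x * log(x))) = 96*x^3 + 12*x^2 - 24*x - 2*log(x)*sin(2*x*log(x)) - 2*sin(2*x*log(x)) + 16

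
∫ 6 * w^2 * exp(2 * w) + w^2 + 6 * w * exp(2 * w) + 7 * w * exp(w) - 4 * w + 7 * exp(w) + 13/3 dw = w*(w^2 + 9*w*exp(2*w) - 6*w + 21*exp(w) + 13)/3 + C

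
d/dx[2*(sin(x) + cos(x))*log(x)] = 2*sqrt(2)*(x*log(x)*cos(x + pi/4) + sin(x + pi/4))/x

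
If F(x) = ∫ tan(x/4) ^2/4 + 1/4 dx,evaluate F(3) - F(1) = -tan(1/4) + tan(3/4)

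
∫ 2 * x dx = x^2 + C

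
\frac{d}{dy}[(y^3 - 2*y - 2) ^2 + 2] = 6*y^5 - 16*y^3 - 12*y^2 + 8*y + 8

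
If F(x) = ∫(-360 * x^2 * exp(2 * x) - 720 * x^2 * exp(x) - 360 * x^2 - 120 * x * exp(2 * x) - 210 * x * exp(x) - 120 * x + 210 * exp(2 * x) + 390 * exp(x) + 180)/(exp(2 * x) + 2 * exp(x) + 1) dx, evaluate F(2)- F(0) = -840 + 60*exp(2)/(1 + exp(2))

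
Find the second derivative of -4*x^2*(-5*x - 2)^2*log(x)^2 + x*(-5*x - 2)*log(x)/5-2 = (-6000*x^3*log(x)^2 - 7000*x^3*log(x) - 1000*x^3 - 2400*x^2*log(x)^2 - 4000*x^2*log(x) - 800*x^2 - 160*x*log(x)^2 - 490*x*log(x) - 175*x - 2)/(5*x)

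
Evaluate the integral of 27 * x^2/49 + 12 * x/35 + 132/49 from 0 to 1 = 747/245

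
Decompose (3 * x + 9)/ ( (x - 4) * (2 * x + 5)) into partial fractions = -3/(13*(2*x + 5)) + 21/(13*(x - 4))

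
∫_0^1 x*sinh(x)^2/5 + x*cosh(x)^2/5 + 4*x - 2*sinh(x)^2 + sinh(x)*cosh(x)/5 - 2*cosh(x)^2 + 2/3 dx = 8/3 - 9*sinh(2)/10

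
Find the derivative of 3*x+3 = 3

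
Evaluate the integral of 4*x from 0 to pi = 2*pi^2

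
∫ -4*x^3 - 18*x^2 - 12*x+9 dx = -x^4 - 6*x^3 - 6*x^2 + 9*x + C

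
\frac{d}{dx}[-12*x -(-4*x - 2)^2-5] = -32*x - 28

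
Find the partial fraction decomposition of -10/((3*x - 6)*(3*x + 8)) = 5/(7*(3*x + 8)) - 5/(21*(x - 2))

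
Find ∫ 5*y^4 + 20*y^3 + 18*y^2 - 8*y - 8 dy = y^5 + 5*y^4 + 6*y^3 - 4*y^2 - 8*y + C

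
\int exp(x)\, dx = exp(x) + C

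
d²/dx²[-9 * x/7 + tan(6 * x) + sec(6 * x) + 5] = 72*tan(6*x)^3 + 72*tan(6*x)^2*sec(6*x) + 72*tan(6*x) + 36*sec(6*x)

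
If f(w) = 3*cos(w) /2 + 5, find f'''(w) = 3*sin(w)/2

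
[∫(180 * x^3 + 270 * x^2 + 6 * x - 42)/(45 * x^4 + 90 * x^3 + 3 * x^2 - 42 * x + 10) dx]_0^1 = -log(50) + log(530)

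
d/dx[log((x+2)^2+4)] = (2*x + 4)/(x^2 + 4*x + 8)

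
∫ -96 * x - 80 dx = -48*x^2 - 80*x + C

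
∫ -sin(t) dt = cos(t) + C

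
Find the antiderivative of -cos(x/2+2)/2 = -sin(x/2 + 2) + C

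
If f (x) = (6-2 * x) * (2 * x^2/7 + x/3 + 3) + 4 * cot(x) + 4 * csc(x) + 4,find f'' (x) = -24*x/7 + 44/21 - 4/sin(x) + 8*cos(x)/sin(x)^3 + 8/sin(x)^3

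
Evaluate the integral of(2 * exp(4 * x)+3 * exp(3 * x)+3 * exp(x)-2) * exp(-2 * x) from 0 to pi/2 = -3*exp(-pi/2) + 3*exp(pi/2) + (-exp(-pi/2) + exp(pi/2))^2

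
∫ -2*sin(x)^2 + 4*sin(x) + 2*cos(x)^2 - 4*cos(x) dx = (sqrt(2)*sin(x + pi/4) - 2)^2 + C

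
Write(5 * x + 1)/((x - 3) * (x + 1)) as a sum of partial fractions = 1/(x + 1) + 4/(x - 3)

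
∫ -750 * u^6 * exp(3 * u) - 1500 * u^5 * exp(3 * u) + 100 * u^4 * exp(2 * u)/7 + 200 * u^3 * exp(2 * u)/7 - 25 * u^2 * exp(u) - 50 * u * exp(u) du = u^2*(-250*u^4*exp(2*u) + 50*u^2*exp(u)/7 - 25)*exp(u) + C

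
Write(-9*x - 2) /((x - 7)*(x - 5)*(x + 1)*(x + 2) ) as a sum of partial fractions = -16/(63*(x + 2)) + 7/(48*(x + 1)) + 47/(84*(x - 5)) - 65/(144*(x - 7))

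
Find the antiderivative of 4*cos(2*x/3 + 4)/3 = 2*sin(2*x/3 + 4) + C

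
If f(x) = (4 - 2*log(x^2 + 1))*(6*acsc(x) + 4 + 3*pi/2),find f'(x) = (-24*x^3*sqrt(1 - 1/x^2)*acsc(x) - 6*pi*x^3*sqrt(1 - 1/x^2) - 16*x^3*sqrt(1 - 1/x^2) + 12*x^2*log(x^2 + 1) - 24*x^2 + 12*log(x^2 + 1) - 24)/(x^4*sqrt(1 - 1/x^2) + x^2*sqrt(1 - 1/x^2))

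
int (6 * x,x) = 3*x^2 + C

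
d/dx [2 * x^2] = 4*x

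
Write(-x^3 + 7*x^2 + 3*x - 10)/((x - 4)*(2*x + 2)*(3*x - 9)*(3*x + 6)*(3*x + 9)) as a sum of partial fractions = 71/(4536*(x + 3)) - 1/(81*(x + 2)) - 1/(432*(x + 1)) - 7/(1296*(x - 3)) + 5/(1134*(x - 4))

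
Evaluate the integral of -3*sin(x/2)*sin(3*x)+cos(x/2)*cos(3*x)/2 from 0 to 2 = sin(1)*cos(6)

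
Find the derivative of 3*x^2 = 6*x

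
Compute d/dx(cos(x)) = -sin(x)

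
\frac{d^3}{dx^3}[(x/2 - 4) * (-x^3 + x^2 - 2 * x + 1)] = 27 - 12*x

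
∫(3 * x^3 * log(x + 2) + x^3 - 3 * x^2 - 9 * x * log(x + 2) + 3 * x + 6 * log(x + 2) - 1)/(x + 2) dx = (x - 1)^3*log(x + 2) + C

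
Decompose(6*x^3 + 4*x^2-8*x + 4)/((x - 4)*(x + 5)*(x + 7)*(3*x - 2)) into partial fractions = -6/(391*(3*x - 2)) + 901/(253*(x + 7)) - 101/(51*(x + 5)) + 14/(33*(x - 4))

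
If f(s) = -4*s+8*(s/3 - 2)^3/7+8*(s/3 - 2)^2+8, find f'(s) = 8*s^2/63 + 16*s/63 - 212/21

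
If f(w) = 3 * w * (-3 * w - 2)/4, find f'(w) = -9*w/2 - 3/2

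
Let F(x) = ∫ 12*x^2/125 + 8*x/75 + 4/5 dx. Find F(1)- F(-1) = 208/125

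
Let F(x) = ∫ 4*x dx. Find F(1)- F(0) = 2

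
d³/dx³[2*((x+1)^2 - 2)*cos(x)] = 2*x^2*sin(x) + 4*x*sin(x) - 12*x*cos(x) - 14*sin(x) - 12*cos(x)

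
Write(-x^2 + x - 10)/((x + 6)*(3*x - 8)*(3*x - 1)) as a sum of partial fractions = 88/(399*(3*x - 1)) - 5/(21*(3*x - 8)) - 2/(19*(x + 6))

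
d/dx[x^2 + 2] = 2*x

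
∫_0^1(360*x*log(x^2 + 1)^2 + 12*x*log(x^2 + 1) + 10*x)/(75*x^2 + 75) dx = log(2)^2/25 + log(2)/15 + 4*log(2)^3/5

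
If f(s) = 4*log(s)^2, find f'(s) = 8*log(s)/s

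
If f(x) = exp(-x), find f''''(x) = exp(-x)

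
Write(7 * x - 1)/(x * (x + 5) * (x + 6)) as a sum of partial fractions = -43/(6*(x + 6)) + 36/(5*(x + 5)) - 1/(30*x)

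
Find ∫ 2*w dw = w^2 + C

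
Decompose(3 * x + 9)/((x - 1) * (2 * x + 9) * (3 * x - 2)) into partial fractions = -99/(31*(3*x - 2)) - 18/(341*(2*x + 9)) + 12/(11*(x - 1))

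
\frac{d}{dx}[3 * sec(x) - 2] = 3*tan(x)*sec(x)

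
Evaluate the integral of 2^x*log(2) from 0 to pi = -1 + 2^pi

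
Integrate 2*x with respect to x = x^2 + C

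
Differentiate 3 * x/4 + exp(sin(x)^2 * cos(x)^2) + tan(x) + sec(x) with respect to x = -2*exp(1/8 - cos(4*x)/8)*sin(x)^3*cos(x) + 2*exp(1/8 - cos(4*x)/8)*sin(x)*cos(x)^3 + tan(x)^2 + tan(x)*sec(x) + 7/4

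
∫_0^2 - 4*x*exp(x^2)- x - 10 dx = -2*exp(4) - 20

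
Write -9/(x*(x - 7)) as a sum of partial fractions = -9/(7*(x - 7)) + 9/(7*x)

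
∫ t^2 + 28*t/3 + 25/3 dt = t^3/3 + 14*t^2/3 + 25*t/3 + C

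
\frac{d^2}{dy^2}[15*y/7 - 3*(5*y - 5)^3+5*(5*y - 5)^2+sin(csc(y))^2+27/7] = -2250*y + 2500 - sin(2/sin(y))/sin(y) + 8*sin(2/sin(y))/(3*sin(y) - sin(3*y)) - 4*cos(2/sin(y))/(1 - cos(2*y)) + 8*cos(2/sin(y))/(1 - cos(2*y))^2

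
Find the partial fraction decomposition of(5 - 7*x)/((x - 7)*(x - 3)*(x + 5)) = 5/(12*(x + 5)) + 1/(2*(x - 3)) - 11/(12*(x - 7))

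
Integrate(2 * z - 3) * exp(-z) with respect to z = (1 - 2*z)*exp(-z) + C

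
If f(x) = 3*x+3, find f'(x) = 3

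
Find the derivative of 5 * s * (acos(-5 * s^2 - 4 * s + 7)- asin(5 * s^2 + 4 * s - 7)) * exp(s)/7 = 5*s*exp(s)*acos(-5*s^2 - 4*s + 7)/7 - 5*s*exp(s)*asin(5*s^2 + 4*s - 7)/7 + 5*exp(s)*acos(-5*s^2 - 4*s + 7)/7 - 5*exp(s)*asin(5*s^2 + 4*s - 7)/7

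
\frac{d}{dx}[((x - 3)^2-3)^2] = 4*x^3 - 36*x^2 + 96*x - 72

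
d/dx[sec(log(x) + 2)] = tan(log(x) + 2)*sec(log(x) + 2)/x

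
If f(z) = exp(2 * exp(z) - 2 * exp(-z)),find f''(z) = (4*exp(2*exp(z) - 2*exp(-z)) - 2*exp(z + 2*exp(z) - 2*exp(-z)) + 8*exp(2*z + 2*exp(z) - 2*exp(-z)) + 2*exp(3*z + 2*exp(z) - 2*exp(-z)) + 4*exp(4*z + 2*exp(z) - 2*exp(-z)))*exp(-2*z)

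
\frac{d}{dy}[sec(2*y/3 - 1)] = 2*tan(2*y/3 - 1)*sec(2*y/3 - 1)/3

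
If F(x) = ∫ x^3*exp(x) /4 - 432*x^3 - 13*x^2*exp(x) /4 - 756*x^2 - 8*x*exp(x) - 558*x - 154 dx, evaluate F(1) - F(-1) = -812 - 15*E/4 + 17*exp(-1)/4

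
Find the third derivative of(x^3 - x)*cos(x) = x^3*sin(x) - 9*x^2*cos(x) - 19*x*sin(x) + 9*cos(x)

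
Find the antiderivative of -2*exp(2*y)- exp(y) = -(exp(y) + 1)*exp(y) + C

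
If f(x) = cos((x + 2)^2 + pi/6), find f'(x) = -2*(x + 2)*sin(x^2 + 4*x + pi/6 + 4)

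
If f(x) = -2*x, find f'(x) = -2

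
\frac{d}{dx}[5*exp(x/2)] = 5*exp(x/2)/2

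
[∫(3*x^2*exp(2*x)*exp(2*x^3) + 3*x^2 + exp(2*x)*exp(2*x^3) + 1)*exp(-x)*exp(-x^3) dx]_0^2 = -exp(-10) + exp(10)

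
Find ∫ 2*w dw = w^2 + C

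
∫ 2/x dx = 2*log(x) + C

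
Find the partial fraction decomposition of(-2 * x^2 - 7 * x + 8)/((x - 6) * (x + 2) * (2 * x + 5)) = 52/(17*(2*x + 5)) - 7/(4*(x + 2)) - 53/(68*(x - 6))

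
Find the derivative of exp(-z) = -exp(-z)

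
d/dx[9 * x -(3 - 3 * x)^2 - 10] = 27 - 18*x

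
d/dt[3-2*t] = -2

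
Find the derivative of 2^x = 2^x*log(2)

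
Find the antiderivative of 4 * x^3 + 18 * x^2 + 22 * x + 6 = x^4 + 6*x^3 + 11*x^2 + 6*x + C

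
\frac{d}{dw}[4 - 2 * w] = -2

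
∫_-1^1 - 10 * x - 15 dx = -30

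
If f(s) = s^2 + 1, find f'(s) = 2*s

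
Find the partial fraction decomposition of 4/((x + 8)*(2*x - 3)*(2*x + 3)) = -4/(39*(2*x + 3)) + 4/(57*(2*x - 3)) + 4/(247*(x + 8))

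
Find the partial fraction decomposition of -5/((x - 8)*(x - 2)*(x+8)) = -1/(32*(x + 8)) + 1/(12*(x - 2)) - 5/(96*(x - 8))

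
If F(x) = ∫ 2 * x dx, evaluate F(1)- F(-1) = 0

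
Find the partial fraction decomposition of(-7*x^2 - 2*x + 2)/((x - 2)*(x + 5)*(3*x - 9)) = -163/(168*(x + 5)) + 10/(7*(x - 2)) - 67/(24*(x - 3))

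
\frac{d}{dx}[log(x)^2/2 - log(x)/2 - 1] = (2*log(x) - 1)/(2*x)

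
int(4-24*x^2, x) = -8*x^3 + 4*x + C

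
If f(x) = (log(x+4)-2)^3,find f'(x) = (3*log(x + 4)^2 - 12*log(x + 4) + 12)/(x + 4)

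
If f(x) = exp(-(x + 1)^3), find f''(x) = (9*x^4 + 36*x^3 + 54*x^2 + 30*x + 3)*exp(-x^3 - 3*x^2 - 3*x - 1)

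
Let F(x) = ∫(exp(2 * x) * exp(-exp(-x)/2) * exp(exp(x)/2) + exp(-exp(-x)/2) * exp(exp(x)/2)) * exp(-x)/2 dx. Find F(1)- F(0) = -1 + exp(-exp(-1)/2 + E/2)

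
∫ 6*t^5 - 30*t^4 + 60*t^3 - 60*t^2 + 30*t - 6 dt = t^6 - 6*t^5 + 15*t^4 - 20*t^3 + 15*t^2 - 6*t + C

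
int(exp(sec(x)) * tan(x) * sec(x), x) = exp(sec(x)) + C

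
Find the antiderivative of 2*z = z^2 + C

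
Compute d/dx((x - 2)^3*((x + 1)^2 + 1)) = 5*x^4 - 16*x^3 + 6*x^2 + 8*x + 8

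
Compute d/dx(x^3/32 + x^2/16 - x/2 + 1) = 3*x^2/32 + x/8 - 1/2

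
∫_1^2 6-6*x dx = -3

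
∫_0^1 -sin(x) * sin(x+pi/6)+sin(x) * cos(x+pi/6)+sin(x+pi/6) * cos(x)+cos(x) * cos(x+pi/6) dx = -1/2 + (cos(1) + sin(1))*sin(pi/6 + 1)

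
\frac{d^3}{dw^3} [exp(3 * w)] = 27*exp(3*w)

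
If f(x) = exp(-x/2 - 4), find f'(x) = -exp(-x/2 - 4)/2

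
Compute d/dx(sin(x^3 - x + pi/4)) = (3*x^2 - 1)*cos(x^3 - x + pi/4)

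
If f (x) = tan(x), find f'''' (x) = 24*tan(x)^5 + 40*tan(x)^3 + 16*tan(x)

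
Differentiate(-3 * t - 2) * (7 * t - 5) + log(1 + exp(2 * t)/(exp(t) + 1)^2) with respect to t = (-84*t*exp(3*t) - 168*t*exp(2*t) - 126*t*exp(t) - 42*t + 2*exp(3*t) + 6*exp(2*t) + 3*exp(t) + 1)/(2*exp(3*t) + 4*exp(2*t) + 3*exp(t) + 1)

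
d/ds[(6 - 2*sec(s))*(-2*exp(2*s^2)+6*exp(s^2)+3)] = 16*s*exp(2*s^2)*sec(s) - 48*s*exp(2*s^2) - 24*s*exp(s^2)*sec(s) + 72*s*exp(s^2) + 4*exp(2*s^2)*tan(s)*sec(s) - 12*exp(s^2)*tan(s)*sec(s) - 6*tan(s)*sec(s)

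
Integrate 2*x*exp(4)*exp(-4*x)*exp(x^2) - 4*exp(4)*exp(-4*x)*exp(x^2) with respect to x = exp((x - 2)^2) + C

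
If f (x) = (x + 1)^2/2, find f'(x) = x + 1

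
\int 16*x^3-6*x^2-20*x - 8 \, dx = 4*x^4 - 2*x^3 - 10*x^2 - 8*x + C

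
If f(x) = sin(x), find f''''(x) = sin(x)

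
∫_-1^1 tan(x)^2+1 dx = 2*tan(1)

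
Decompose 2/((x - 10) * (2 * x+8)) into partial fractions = -1/(14*(x + 4)) + 1/(14*(x - 10))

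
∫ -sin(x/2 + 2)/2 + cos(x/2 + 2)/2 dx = sqrt(2)*sin(x/2 + pi/4 + 2) + C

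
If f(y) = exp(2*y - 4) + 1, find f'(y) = 2*exp(2*y - 4)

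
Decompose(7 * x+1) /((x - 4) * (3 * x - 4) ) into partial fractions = -31/(8*(3*x - 4)) + 29/(8*(x - 4))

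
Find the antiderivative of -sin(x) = cos(x) + C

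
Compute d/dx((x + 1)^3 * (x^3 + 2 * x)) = 6*x^5 + 15*x^4 + 20*x^3 + 21*x^2 + 12*x + 2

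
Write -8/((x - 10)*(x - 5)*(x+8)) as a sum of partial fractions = -4/(117*(x + 8)) + 8/(65*(x - 5)) - 4/(45*(x - 10))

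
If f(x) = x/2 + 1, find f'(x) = 1/2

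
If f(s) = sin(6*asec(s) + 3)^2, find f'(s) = 6*sin(12*asec(s) + 6)/(s^2*sqrt(1 - 1/s^2))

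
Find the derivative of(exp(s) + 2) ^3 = 3*exp(3*s) + 12*exp(2*s) + 12*exp(s)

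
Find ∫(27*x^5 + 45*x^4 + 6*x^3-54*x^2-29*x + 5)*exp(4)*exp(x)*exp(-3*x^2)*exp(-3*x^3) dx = (-3*x^3 - 3*x^2 + x + 4)*exp(-3*x^3 - 3*x^2 + x + 4) + C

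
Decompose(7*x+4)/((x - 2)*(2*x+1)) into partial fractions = -1/(5*(2*x + 1)) + 18/(5*(x - 2))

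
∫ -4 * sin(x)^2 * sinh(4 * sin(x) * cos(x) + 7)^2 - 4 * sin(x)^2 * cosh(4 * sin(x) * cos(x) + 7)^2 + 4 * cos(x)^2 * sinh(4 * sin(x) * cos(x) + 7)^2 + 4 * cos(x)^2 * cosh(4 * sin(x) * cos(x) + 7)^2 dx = sinh(4*sin(2*x) + 14)/2 + C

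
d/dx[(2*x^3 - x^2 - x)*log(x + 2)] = (6*x^3*log(x + 2) + 2*x^3 + 10*x^2*log(x + 2) - x^2 - 5*x*log(x + 2) - x - 2*log(x + 2))/(x + 2)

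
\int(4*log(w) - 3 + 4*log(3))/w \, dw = (2*log(3*w) - 3)*log(3*w) + C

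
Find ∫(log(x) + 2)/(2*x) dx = (log(x) + 4)*log(x)/4 + C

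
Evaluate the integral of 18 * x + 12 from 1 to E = -25 + (2 + 3*E)^2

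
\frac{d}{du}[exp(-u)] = -exp(-u)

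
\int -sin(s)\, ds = cos(s) + C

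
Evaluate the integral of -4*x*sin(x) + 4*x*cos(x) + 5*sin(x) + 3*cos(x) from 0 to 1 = 1 + 3*cos(1) + 3*sin(1)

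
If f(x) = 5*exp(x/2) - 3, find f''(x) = 5*exp(x/2)/4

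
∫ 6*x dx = 3*x^2 + C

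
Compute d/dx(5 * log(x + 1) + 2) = 5/(x + 1)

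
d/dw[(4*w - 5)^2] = 32*w - 40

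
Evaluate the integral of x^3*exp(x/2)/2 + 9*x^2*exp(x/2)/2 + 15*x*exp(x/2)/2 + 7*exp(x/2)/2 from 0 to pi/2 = -1 + (1 + pi/2)^3*exp(pi/4)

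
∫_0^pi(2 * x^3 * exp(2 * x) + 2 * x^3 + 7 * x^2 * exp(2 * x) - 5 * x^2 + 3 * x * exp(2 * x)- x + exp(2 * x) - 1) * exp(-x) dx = (-exp(-pi) + exp(pi))*(pi + pi^2 + 2*pi^3)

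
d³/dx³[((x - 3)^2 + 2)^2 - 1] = 24*x - 72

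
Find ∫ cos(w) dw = sin(w) + C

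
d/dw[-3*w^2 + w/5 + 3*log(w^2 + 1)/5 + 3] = (-30*w^3 + w^2 - 24*w + 1)/(5*w^2 + 5)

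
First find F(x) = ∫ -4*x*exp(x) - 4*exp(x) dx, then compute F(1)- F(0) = -4*E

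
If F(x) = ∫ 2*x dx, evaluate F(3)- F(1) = 8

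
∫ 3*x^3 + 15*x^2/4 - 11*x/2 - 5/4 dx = 3*x^4/4 + 5*x^3/4 - 11*x^2/4 - 5*x/4 + C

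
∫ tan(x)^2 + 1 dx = tan(x) + C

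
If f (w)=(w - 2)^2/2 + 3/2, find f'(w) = w - 2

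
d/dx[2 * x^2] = 4*x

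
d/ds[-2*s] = -2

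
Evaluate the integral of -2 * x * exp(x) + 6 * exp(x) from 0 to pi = -8 + 2*(4 - pi)*exp(pi)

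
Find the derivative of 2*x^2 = 4*x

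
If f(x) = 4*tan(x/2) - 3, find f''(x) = 2*sin(x/2)/cos(x/2)^3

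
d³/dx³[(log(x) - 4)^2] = (4*log(x) - 22)/x^3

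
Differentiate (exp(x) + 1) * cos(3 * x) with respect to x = -3*exp(x)*sin(3*x) + exp(x)*cos(3*x) - 3*sin(3*x)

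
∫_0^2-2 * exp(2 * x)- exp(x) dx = -(-1 + exp(2))^2 - 3*exp(2) + 3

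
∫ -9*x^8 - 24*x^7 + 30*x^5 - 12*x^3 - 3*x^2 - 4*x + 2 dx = -x^9 - 3*x^8 + 5*x^6 - 3*x^4 - x^3 - 2*x^2 + 2*x + C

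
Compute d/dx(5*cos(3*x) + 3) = -15*sin(3*x)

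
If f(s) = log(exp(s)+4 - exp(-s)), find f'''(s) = (-4*exp(5*s) + 24*exp(4*s) + 24*exp(2*s) + 4*exp(s))/(exp(6*s) + 12*exp(5*s) + 45*exp(4*s) + 40*exp(3*s) - 45*exp(2*s) + 12*exp(s) - 1)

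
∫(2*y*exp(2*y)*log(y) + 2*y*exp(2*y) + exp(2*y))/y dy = (log(y) + 1)*exp(2*y) + C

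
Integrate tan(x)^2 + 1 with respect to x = tan(x) + C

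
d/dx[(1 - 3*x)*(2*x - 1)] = 5 - 12*x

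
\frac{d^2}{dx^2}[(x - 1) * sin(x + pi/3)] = -x*sin(x + pi/3) + sin(x + pi/3) + 2*cos(x + pi/3)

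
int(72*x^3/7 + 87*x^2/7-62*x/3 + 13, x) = 18*x^4/7 + 29*x^3/7 - 31*x^2/3 + 13*x + C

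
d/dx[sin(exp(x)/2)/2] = exp(x)*cos(exp(x)/2)/4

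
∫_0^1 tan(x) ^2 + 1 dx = tan(1)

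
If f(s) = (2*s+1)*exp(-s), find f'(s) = (1 - 2*s)*exp(-s)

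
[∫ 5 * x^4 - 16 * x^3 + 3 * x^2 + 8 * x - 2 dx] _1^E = (-2 + (-2 + E)^2)*(-E + exp(3))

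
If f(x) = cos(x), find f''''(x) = cos(x)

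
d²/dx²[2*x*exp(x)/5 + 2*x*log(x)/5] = (2*x^2*exp(x) + 4*x*exp(x) + 2)/(5*x)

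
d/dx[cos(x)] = -sin(x)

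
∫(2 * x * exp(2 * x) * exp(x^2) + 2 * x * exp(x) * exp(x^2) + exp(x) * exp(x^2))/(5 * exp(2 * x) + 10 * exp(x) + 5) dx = (-10*exp(x) + exp(x*(x + 1)) - 10)/(5*(exp(x) + 1)) + C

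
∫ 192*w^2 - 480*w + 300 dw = 64*w^3 - 240*w^2 + 300*w + C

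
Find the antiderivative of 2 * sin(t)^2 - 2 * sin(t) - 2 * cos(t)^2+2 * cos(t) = -sin(2*t) + 2*sqrt(2)*sin(t + pi/4) + C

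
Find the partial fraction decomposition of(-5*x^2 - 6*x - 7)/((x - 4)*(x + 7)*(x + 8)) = -93/(4*(x + 8)) + 210/(11*(x + 7)) - 37/(44*(x - 4))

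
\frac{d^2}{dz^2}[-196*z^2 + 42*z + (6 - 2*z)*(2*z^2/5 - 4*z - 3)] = -24*z/5 - 1856/5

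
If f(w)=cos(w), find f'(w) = -sin(w)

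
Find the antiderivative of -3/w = -3*log(w) + C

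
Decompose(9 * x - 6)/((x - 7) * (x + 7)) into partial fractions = 69/(14*(x + 7)) + 57/(14*(x - 7))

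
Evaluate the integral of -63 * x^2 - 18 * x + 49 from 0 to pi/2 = -21*pi^3/8 - 9*pi^2/4 + 49*pi/2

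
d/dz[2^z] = 2^z*log(2)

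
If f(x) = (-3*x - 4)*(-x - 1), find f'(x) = 6*x + 7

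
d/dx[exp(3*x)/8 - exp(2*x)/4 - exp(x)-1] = 3*exp(3*x)/8 - exp(2*x)/2 - exp(x)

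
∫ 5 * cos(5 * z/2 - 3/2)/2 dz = sin((5*z - 3)/2) + C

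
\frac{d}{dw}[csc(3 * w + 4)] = -3*cot(3*w + 4)*csc(3*w + 4)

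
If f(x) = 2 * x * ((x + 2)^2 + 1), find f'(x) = 6*x^2 + 16*x + 10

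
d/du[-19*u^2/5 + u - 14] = 1 - 38*u/5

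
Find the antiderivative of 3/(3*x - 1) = log(3*x - 1) + C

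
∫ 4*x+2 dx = 2*x^2 + 2*x + C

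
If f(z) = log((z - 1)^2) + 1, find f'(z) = 2/(z - 1)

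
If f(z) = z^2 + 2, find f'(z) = 2*z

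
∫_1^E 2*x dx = -1 + exp(2)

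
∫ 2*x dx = x^2 + C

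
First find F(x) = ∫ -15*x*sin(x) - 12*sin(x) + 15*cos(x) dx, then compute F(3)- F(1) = 57*cos(3) - 27*cos(1)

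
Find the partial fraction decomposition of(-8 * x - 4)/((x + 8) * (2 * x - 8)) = -5/(2*(x + 8)) - 3/(2*(x - 4))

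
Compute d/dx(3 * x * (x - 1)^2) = 9*x^2 - 12*x + 3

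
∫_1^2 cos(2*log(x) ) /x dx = sin(2*log(2))/2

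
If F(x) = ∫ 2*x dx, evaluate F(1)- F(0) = 1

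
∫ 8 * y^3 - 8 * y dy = 2*y^4 - 4*y^2 + C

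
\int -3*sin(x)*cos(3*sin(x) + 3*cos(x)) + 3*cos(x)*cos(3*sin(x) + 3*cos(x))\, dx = sin(3*sqrt(2)*sin(x + pi/4)) + C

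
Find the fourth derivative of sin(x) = sin(x)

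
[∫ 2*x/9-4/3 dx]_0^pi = -4 + (-2 + pi/3)^2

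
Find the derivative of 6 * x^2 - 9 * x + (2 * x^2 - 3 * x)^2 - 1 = 16*x^3 - 36*x^2 + 30*x - 9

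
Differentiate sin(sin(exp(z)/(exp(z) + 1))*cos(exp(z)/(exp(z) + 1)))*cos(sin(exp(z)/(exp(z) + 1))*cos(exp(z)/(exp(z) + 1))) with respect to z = (cos(sin(2*exp(z)/(exp(z) + 1)) - 2*exp(z)/(exp(z) + 1)) + cos(sin(2*exp(z)/(exp(z) + 1)) + 2*exp(z)/(exp(z) + 1)))*exp(z)/(2*(exp(2*z) + 2*exp(z) + 1))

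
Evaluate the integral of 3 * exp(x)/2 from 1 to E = -3*E/2 + 3*exp(E)/2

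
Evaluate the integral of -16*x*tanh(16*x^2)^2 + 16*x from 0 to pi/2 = tanh(4*pi^2)/2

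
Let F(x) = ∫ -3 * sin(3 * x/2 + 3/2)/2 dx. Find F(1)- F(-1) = -1 + cos(3)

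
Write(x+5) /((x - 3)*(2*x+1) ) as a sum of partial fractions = -9/(7*(2*x + 1)) + 8/(7*(x - 3))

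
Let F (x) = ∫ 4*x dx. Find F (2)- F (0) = 8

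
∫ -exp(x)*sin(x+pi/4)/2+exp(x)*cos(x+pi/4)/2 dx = exp(x)*cos(x + pi/4)/2 + C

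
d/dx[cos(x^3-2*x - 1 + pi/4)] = -3*x^2*sin(x^3 - 2*x - 1 + pi/4) + 2*sin(x^3 - 2*x - 1 + pi/4)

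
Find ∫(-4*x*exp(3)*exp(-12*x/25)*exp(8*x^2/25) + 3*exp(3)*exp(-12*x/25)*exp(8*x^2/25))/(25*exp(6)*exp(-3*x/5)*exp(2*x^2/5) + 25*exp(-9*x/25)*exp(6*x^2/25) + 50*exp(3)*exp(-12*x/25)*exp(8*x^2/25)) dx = 1/(exp(2*x^2/25 - 3*x/25 + 3) + 1) + C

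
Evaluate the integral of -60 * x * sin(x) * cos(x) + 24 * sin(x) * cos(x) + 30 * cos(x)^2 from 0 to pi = 30*pi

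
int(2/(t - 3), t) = 2*log(t - 3) + C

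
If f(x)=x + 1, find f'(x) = 1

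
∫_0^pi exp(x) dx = -1 + exp(pi)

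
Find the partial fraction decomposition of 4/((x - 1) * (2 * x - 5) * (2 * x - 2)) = 8/(9*(2*x - 5)) - 4/(9*(x - 1)) - 2/(3*(x - 1)^2)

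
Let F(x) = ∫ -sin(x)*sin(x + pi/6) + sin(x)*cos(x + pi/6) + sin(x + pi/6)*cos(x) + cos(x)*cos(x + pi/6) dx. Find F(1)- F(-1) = (1 + sqrt(3))*sin(2)/2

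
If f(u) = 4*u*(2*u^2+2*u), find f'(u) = 24*u^2 + 16*u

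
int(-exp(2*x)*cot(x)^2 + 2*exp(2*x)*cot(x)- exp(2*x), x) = exp(2*x)*cot(x) + C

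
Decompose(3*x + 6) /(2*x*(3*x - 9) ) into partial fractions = 5/(6*(x - 3)) - 1/(3*x)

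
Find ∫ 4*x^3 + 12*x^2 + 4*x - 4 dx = x^4 + 4*x^3 + 2*x^2 - 4*x + C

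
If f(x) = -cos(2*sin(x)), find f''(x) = -2*sin(x)*sin(2*sin(x)) + 4*cos(x)^2*cos(2*sin(x))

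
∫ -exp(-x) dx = exp(-x) + C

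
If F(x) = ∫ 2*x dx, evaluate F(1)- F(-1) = 0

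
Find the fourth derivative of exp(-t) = exp(-t)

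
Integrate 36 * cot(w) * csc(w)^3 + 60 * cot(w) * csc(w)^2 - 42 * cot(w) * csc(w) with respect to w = 6*(-2*csc(w)^2 - 5*csc(w) + 7)*csc(w) + C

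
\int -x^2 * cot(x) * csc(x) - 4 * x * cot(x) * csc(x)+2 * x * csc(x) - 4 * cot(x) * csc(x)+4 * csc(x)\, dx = (x + 2)^2*csc(x) + C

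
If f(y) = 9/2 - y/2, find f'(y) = -1/2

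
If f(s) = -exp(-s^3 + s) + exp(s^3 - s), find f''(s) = -9*s^4*exp(-s^3 + s) + 9*s^4*exp(s^3 - s) + 6*s^2*exp(-s^3 + s) - 6*s^2*exp(s^3 - s) + 6*s*exp(-s^3 + s) + 6*s*exp(s^3 - s) - exp(-s^3 + s) + exp(s^3 - s)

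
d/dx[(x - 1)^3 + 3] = 3*x^2 - 6*x + 3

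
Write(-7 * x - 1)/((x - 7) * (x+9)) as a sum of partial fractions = -31/(8*(x + 9)) - 25/(8*(x - 7))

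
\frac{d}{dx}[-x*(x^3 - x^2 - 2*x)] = -4*x^3 + 3*x^2 + 4*x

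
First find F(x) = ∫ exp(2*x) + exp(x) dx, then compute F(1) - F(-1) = -(exp(-1) + 2)*exp(-1)/2 + E*(2 + E)/2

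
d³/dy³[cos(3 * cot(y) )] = -27*sin(3*cot(y))*cot(y)^6 - 63*sin(3*cot(y))*cot(y)^4 - 57*sin(3*cot(y))*cot(y)^2 - 21*sin(3*cot(y)) + 54*cos(3*cot(y))*cot(y)^5 + 108*cos(3*cot(y))*cot(y)^3 + 54*cos(3*cot(y))*cot(y)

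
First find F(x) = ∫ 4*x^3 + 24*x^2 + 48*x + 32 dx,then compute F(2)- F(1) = 175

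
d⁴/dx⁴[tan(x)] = 24*tan(x)^5 + 40*tan(x)^3 + 16*tan(x)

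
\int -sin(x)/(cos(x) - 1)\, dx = log(1 - cos(x)) + C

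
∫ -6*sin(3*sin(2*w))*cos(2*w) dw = cos(3*sin(2*w)) + C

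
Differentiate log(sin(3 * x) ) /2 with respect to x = 3/(2*tan(3*x))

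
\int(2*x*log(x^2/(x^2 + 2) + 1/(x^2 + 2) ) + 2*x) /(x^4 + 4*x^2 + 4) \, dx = (x^2 + 1)*log((x^2 + 1)/(x^2 + 2))/(x^2 + 2) + C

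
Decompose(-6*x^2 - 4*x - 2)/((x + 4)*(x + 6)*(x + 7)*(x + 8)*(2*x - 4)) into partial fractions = -177/(80*(x + 8)) + 134/(27*(x + 7)) - 97/(32*(x + 6)) + 41/(144*(x + 4)) - 17/(4320*(x - 2))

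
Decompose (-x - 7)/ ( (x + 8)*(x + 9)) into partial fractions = -2/(x + 9) + 1/(x + 8)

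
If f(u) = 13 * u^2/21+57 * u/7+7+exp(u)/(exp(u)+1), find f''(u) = (26*exp(3*u) + 57*exp(2*u) + 99*exp(u) + 26)/(21*exp(3*u) + 63*exp(2*u) + 63*exp(u) + 21)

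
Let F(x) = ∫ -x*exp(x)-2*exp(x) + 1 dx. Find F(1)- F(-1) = 2 - 2*E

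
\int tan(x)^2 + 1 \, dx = tan(x) + C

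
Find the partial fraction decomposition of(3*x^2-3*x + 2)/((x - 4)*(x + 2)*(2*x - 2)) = 5/(9*(x + 2)) - 1/(9*(x - 1)) + 19/(18*(x - 4))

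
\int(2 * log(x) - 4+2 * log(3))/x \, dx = (log(3*x) - 2)^2 + C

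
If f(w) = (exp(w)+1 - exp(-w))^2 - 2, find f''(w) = (4*exp(4*w) + 2*exp(3*w) - 2*exp(w) + 4)*exp(-2*w)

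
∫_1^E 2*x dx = -1 + exp(2)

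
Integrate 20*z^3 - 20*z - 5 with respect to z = 5*z^4 - 10*z^2 - 5*z + C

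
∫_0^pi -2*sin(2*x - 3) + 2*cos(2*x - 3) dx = 0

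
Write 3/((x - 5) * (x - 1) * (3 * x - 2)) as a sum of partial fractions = 27/(13*(3*x - 2)) - 3/(4*(x - 1)) + 3/(52*(x - 5))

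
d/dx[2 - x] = -1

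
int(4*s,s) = 2*s^2 + C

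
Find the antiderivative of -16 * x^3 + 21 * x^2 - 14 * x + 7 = -4*x^4 + 7*x^3 - 7*x^2 + 7*x + C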